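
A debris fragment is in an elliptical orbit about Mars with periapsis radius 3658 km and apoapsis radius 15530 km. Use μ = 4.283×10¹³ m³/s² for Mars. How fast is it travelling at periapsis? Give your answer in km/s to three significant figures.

v ≈ 4.35 km/s

Semi-major axis a = (r_p + r_a)/2 = 9594.0 km = 9.594×10⁶ m.
Vis-viva: v² = μ(2/r − 1/a) = 4.283×10¹³ × (5.467×10⁻⁷ − 1.042×10⁻⁷) = 1.895×10⁷ m²/s².
v = 4353 m/s = 4.353 km/s.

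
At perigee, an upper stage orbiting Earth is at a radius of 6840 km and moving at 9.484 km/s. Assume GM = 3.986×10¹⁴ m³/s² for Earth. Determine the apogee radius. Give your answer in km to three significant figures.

apogee radius ≈ 23100 km

r_p = 6.840×10⁶ m.
Specific energy ε = v²/2 − μ/r = -1.330×10⁷ J/kg, so a = −μ/(2ε) = 1.498×10⁷ m.
The apsides satisfy r_p + r_a = 2a, so the apogee radius is 2a − r_p = 2.313×10⁷ m = 23126 km.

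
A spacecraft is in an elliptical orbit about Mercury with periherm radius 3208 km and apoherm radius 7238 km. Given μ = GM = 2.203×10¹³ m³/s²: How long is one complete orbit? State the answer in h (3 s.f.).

T ≈ 4.44 h

Semi-major axis a = (r_p + r_a)/2 = (3208.0 + 7238.0)/2 = 5223.0 km = 5.223×10⁶ m.
By Kepler's third law T = 2π√(a³/μ) = 2π × 2.543×10³ = 1.598×10⁴ s.
= 4.439 h.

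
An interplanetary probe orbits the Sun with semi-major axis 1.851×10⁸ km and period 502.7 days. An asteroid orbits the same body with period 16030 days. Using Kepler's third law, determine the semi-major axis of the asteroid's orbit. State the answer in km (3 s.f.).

Kepler's third law: a³ ∝ T², so a₂ = a₁ (T₂/T₁)^(2/3).
T₂/T₁ = 31.89, (T₂/T₁)^(2/3) = 10.06.
a₂ = 1.851×10⁸ × 10.06 = 1.861×10⁹ km.

a₂ ≈ 1.86×10⁹ km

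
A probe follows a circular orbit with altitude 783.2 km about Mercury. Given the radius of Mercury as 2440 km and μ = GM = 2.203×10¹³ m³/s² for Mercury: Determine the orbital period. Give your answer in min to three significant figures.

r = 2440 + 783.2 = 3223.2 km = 3.2232×10⁶ m.
Kepler's third law: T = 2π√(r³/μ) = 2π√((3.223×10⁶)³ / 2.203×10¹³).
r³/μ = 1.520×10⁶ s², so T = 2π × 1.233×10³ = 7.746×10³ s.
Converting: 7.746×10³ s ÷ 60.00 = 129.1 min.

T ≈ 129 min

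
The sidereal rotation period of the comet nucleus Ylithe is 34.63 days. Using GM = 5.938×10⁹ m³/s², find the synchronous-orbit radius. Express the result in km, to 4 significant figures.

T = 34.63 days = 2.992×10⁶ s.
A synchronous orbit has period T, so by Kepler's third law a = (μT²/4π²)^(1/3).
μT²/4π² = 5.938×10⁹ × (2.992×10⁶)² / 39.48 = 1.347×10²¹ m³.
a = 1.104×10⁷ m = 11043 km.

r_sync ≈ 11040 km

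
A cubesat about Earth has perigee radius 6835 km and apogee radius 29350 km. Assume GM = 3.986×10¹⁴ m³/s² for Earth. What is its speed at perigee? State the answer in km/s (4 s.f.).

Semi-major axis a = (r_p + r_a)/2 = 18092 km = 1.809×10⁷ m.
Vis-viva: v² = μ(2/r − 1/a) = 3.986×10¹⁴ × (2.926×10⁻⁷ − 5.527×10⁻⁸) = 9.460×10⁷ m²/s².
v = 9726 m/s = 9.726 km/s.

v ≈ 9.726 km/s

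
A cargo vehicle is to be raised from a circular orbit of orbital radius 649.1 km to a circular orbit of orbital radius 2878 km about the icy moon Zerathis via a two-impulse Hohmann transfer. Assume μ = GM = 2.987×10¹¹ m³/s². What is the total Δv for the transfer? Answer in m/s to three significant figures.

Δv_total ≈ 315 m/s

r₁ = 649.1 km = 6.491×10⁵ m.
r₂ = 2878 km = 2.878×10⁶ m.
Transfer ellipse a_t = (r₁ + r₂)/2 = 1.764×10⁶ m.
At r₁: circular v_c1 = √(μ/r₁) = 678.4 m/s; transfer-periapsis v_p = √[μ(2/r₁ − 1/a_t)] = 866.6 m/s.
Δv₁ = v_p − v_c1 = 188.2 m/s.
At r₂: circular v_c2 = √(μ/r₂) = 322.2 m/s; transfer-apoapsis v_a = √[μ(2/r₂ − 1/a_t)] = 195.4 m/s.
Δv₂ = v_c2 − v_a = 126.7 m/s.
Total Δv = Δv₁ + Δv₂ = 314.9 m/s.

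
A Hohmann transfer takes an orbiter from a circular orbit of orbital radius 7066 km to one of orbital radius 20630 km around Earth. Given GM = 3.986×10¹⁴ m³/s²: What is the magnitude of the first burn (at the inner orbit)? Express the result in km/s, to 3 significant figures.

Δv ≈ 1.66 km/s

r₁ = 7066 km = 7.066×10⁶ m.
r₂ = 20630 km = 2.063×10⁷ m.
Transfer ellipse a_t = (r₁ + r₂)/2 = 1.385×10⁷ m.
At r₁: circular v_c1 = √(μ/r₁) = 7511 m/s; transfer-perigee v_p = √[μ(2/r₁ − 1/a_t)] = 9167 m/s.
Δv₁ = v_p − v_c1 = 1657 m/s.
= 1.657 km/s.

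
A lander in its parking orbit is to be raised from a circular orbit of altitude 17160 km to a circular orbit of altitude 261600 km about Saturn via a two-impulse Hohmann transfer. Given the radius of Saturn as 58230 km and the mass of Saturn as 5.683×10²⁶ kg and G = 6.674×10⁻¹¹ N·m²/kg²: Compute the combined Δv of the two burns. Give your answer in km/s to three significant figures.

Δv_total ≈ 10.3 km/s

μ = GM = 6.674×10⁻¹¹ × 5.683×10²⁶ = 3.793×10¹⁶ m³/s².
r₁ = 58230 + 17160 = 75390 km = 7.5390×10⁷ m.
r₂ = 58230 + 261600 = 319830 km = 3.1983×10⁸ m.
Transfer ellipse a_t = (r₁ + r₂)/2 = 1.976×10⁸ m.
At r₁: circular v_c1 = √(μ/r₁) = 22430 m/s; transfer-perikrone v_p = √[μ(2/r₁ − 1/a_t)] = 28540 m/s.
Δv₁ = v_p − v_c1 = 6105 m/s.
At r₂: circular v_c2 = √(μ/r₂) = 10890 m/s; transfer-apokrone v_a = √[μ(2/r₂ − 1/a_t)] = 6726 m/s.
Δv₂ = v_c2 − v_a = 4164 m/s.
Total Δv = Δv₁ + Δv₂ = 10270 m/s = 10.27 km/s.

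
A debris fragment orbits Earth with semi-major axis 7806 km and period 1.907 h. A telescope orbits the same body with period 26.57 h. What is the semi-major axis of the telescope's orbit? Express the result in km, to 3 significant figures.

a₂ ≈ 45200 km

Kepler's third law: a³ ∝ T², so a₂ = a₁ (T₂/T₁)^(2/3).
T₂/T₁ = 13.93, (T₂/T₁)^(2/3) = 5.790.
a₂ = 7806 × 5.790 = 45200 km.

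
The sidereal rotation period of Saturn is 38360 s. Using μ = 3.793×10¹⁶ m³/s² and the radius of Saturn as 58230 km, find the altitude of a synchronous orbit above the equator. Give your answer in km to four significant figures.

h_sync ≈ 54000 km

A synchronous orbit has period T, so by Kepler's third law a = (μT²/4π²)^(1/3).
μT²/4π² = 3.793×10¹⁶ × (3.836×10⁴)² / 39.48 = 1.414×10²⁴ m³.
a = 1.122×10⁸ m = 1.1223×10⁵ km.
Altitude h = a − R = 1.1223×10⁵ − 58230 = 54005 km.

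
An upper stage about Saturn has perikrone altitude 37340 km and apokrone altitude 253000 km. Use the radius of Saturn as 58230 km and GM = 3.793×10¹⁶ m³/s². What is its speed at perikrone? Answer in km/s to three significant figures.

r_p = 58230 + 37340 = 95570 km = 9.5570×10⁷ m.
r_a = 58230 + 253000 = 311230 km = 3.1123×10⁸ m.
Semi-major axis a = (r_p + r_a)/2 = 2.0340×10⁵ km = 2.034×10⁸ m.
Vis-viva: v² = μ(2/r − 1/a) = 3.793×10¹⁶ × (2.093×10⁻⁸ − 4.916×10⁻⁹) = 6.073×10⁸ m²/s².
v = 24640 m/s = 24.64 km/s.

v ≈ 24.6 km/s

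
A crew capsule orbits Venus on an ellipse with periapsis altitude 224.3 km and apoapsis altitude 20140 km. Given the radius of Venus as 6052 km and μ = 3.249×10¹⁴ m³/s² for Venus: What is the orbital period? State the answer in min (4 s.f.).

r_p = 6052 + 224.3 = 6276.3 km = 6.2763×10⁶ m.
r_a = 6052 + 20140 = 26192 km = 2.6192×10⁷ m.
Semi-major axis a = (r_p + r_a)/2 = (6276.3 + 26192)/2 = 16234 km = 1.623×10⁷ m.
By Kepler's third law T = 2π√(a³/μ) = 2π × 3.629×10³ = 2.280×10⁴ s.
= 380.0 min.

T ≈ 380.0 min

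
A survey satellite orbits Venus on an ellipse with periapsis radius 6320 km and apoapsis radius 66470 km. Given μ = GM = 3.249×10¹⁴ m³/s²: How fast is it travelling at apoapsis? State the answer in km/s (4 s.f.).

Semi-major axis a = (r_p + r_a)/2 = 36395 km = 3.640×10⁷ m.
Vis-viva: v² = μ(2/r − 1/a) = 3.249×10¹⁴ × (3.009×10⁻⁸ − 2.748×10⁻⁸) = 8.488×10⁵ m²/s².
v = 921.3 m/s = 0.9213 km/s.

v ≈ 0.9213 km/s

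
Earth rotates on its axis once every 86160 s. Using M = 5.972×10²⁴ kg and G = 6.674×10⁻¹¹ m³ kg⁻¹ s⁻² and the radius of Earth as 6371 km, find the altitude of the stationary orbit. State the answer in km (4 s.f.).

μ = GM = 6.674×10⁻¹¹ × 5.972×10²⁴ = 3.986×10¹⁴ m³/s².
A synchronous orbit has period T, so by Kepler's third law a = (μT²/4π²)^(1/3).
μT²/4π² = 3.986×10¹⁴ × (8.616×10⁴)² / 39.48 = 7.495×10²² m³.
a = 4.216×10⁷ m = 42162 km.
Altitude h = a − R = 42162 − 6371 = 35791 km.

h_sync ≈ 35790 km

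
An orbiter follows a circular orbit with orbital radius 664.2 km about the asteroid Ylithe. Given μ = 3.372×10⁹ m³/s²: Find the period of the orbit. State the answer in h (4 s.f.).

T ≈ 16.27 h

r = 664.2 km = 6.642×10⁵ m.
Kepler's third law: T = 2π√(r³/μ) = 2π√((6.642×10⁵)³ / 3.372×10⁹).
r³/μ = 8.690×10⁷ s², so T = 2π × 9.322×10³ = 5.857×10⁴ s.
Converting: 5.857×10⁴ s ÷ 3600 = 16.27 h.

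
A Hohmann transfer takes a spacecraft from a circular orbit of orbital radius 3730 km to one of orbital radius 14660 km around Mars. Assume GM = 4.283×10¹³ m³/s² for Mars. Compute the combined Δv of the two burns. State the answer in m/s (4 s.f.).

Δv_total ≈ 1511 m/s

r₁ = 3730 km = 3.730×10⁶ m.
r₂ = 14660 km = 1.466×10⁷ m.
Transfer ellipse a_t = (r₁ + r₂)/2 = 9.195×10⁶ m.
At r₁: circular v_c1 = √(μ/r₁) = 3389 m/s; transfer-periapsis v_p = √[μ(2/r₁ − 1/a_t)] = 4279 m/s.
Δv₁ = v_p − v_c1 = 890.1 m/s.
At r₂: circular v_c2 = √(μ/r₂) = 1709 m/s; transfer-apoapsis v_a = √[μ(2/r₂ − 1/a_t)] = 1089 m/s.
Δv₂ = v_c2 − v_a = 620.6 m/s.
Total Δv = Δv₁ + Δv₂ = 1511 m/s.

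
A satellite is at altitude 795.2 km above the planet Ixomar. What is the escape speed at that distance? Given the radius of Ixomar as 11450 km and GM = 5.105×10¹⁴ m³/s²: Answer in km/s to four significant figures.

r = 11450 + 795.2 = 12245 km = 1.2245×10⁷ m.
Escape speed v_esc = √(2μ/r) = √(2 × 5.105×10¹⁴ / 1.225×10⁷) = √(8.338×10⁷) = 9131 m/s.
= 9.131 km/s.

v_esc ≈ 9.131 km/s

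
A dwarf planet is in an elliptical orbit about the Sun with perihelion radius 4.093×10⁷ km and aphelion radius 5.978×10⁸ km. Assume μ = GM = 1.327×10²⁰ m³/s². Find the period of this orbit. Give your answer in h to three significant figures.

T ≈ 27300 h

Semi-major axis a = (r_p + r_a)/2 = (4.0930×10⁷ + 5.9780×10⁸)/2 = 3.1936×10⁸ km = 3.194×10¹¹ m.
By Kepler's third law T = 2π√(a³/μ) = 2π × 1.567×10⁷ = 9.844×10⁷ s.
= 27340 h.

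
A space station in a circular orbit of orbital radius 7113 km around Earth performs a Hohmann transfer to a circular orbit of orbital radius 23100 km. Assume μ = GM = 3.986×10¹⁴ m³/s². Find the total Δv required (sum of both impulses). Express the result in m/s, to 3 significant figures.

r₁ = 7113 km = 7.113×10⁶ m.
r₂ = 23100 km = 2.310×10⁷ m.
Transfer ellipse a_t = (r₁ + r₂)/2 = 1.511×10⁷ m.
At r₁: circular v_c1 = √(μ/r₁) = 7486 m/s; transfer-perigee v_p = √[μ(2/r₁ − 1/a_t)] = 9257 m/s.
Δv₁ = v_p − v_c1 = 1771 m/s.
At r₂: circular v_c2 = √(μ/r₂) = 4154 m/s; transfer-apogee v_a = √[μ(2/r₂ − 1/a_t)] = 2850 m/s.
Δv₂ = v_c2 − v_a = 1304 m/s.
Total Δv = Δv₁ + Δv₂ = 3075 m/s.

Δv_total ≈ 3070 m/s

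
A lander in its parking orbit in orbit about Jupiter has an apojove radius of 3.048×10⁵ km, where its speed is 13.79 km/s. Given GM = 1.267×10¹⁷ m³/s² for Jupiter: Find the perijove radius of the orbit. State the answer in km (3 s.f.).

r_a = 3.048×10⁸ m.
Specific energy ε = v²/2 − μ/r = -3.206×10⁸ J/kg, so a = −μ/(2ε) = 1.976×10⁸ m.
The apsides satisfy r_p + r_a = 2a, so the perijove radius is 2a − r_a = 9.040×10⁷ m = 90396 km.

perijove radius ≈ 90400 km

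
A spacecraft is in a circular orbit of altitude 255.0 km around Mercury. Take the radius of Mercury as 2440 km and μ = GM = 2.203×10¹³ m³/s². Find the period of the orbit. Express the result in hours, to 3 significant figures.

T ≈ 1.65 hours

r = 2440 + 255.0 = 2695.0 km = 2.6950×10⁶ m.
Kepler's third law: T = 2π√(r³/μ) = 2π√((2.695×10⁶)³ / 2.203×10¹³).
r³/μ = 8.885×10⁵ s², so T = 2π × 9.426×10² = 5.923×10³ s.
Converting: 5.923×10³ s ÷ 3600 = 1.645 hours.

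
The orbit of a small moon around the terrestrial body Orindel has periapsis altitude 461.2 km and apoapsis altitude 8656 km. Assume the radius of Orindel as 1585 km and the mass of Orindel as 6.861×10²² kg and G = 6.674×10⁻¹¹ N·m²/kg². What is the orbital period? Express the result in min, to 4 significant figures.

μ = GM = 6.674×10⁻¹¹ × 6.861×10²² = 4.579×10¹² m³/s².
r_p = 1585 + 461.2 = 2046.2 km = 2.0462×10⁶ m.
r_a = 1585 + 8656 = 10241 km = 1.0241×10⁷ m.
Semi-major axis a = (r_p + r_a)/2 = (2046.2 + 10241)/2 = 6143.6 km = 6.144×10⁶ m.
By Kepler's third law T = 2π√(a³/μ) = 2π × 7.116×10³ = 4.471×10⁴ s.
= 745.2 min.

T ≈ 745.2 min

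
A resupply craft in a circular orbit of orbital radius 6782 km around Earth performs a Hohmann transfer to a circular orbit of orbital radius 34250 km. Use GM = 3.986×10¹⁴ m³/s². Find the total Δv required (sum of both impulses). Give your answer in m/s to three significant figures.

Δv_total ≈ 3690 m/s

r₁ = 6782 km = 6.782×10⁶ m.
r₂ = 34250 km = 3.425×10⁷ m.
Transfer ellipse a_t = (r₁ + r₂)/2 = 2.052×10⁷ m.
At r₁: circular v_c1 = √(μ/r₁) = 7666 m/s; transfer-perigee v_p = √[μ(2/r₁ − 1/a_t)] = 9905 m/s.
Δv₁ = v_p − v_c1 = 2239 m/s.
At r₂: circular v_c2 = √(μ/r₂) = 3411 m/s; transfer-apogee v_a = √[μ(2/r₂ − 1/a_t)] = 1961 m/s.
Δv₂ = v_c2 − v_a = 1450 m/s.
Total Δv = Δv₁ + Δv₂ = 3689 m/s.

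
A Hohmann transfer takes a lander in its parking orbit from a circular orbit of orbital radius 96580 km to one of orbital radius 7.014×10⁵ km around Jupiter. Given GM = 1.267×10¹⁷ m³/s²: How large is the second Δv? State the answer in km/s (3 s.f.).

Δv ≈ 6.83 km/s

r₁ = 96580 km = 9.658×10⁷ m.
r₂ = 7.014×10⁵ km = 7.014×10⁸ m.
Transfer ellipse a_t = (r₁ + r₂)/2 = 3.990×10⁸ m.
At r₁: circular v_c1 = √(μ/r₁) = 36220 m/s; transfer-perijove v_p = √[μ(2/r₁ − 1/a_t)] = 48020 m/s.
At r₂: circular v_c2 = √(μ/r₂) = 13440 m/s; transfer-apojove v_a = √[μ(2/r₂ − 1/a_t)] = 6613 m/s.
Δv₂ = v_c2 − v_a = 6828 m/s.
= 6.828 km/s.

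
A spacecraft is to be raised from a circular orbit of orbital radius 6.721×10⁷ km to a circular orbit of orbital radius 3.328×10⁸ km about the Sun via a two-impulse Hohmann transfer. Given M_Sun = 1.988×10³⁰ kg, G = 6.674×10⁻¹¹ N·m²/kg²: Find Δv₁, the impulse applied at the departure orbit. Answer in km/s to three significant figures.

μ = GM = 6.674×10⁻¹¹ × 1.988×10³⁰ = 1.327×10²⁰ m³/s².
r₁ = 6.721×10⁷ km = 6.721×10¹⁰ m.
r₂ = 3.328×10⁸ km = 3.328×10¹¹ m.
Transfer ellipse a_t = (r₁ + r₂)/2 = 2.000×10¹¹ m.
At r₁: circular v_c1 = √(μ/r₁) = 44430 m/s; transfer-perihelion v_p = √[μ(2/r₁ − 1/a_t)] = 57310 m/s.
Δv₁ = v_p − v_c1 = 12880 m/s.
= 12.88 km/s.

Δv ≈ 12.9 km/s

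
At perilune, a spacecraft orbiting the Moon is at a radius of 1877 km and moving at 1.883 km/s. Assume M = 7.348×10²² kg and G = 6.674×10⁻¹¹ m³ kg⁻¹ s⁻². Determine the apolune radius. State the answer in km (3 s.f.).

apolune radius ≈ 3960 km

μ = GM = 6.674×10⁻¹¹ × 7.348×10²² = 4.904×10¹² m³/s².
r_p = 1.877×10⁶ m.
Specific energy ε = v²/2 − μ/r = -8.399×10⁵ J/kg, so a = −μ/(2ε) = 2.920×10⁶ m.
The apsides satisfy r_p + r_a = 2a, so the apolune radius is 2a − r_p = 3.962×10⁶ m = 3962.1 km.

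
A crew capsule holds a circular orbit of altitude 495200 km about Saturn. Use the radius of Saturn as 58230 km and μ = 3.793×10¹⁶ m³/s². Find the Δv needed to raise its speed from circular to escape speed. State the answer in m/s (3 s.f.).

Δv ≈ 3430 m/s

r = 58230 + 495200 = 553430 km = 5.5343×10⁸ m.
Circular speed v_c = √(μ/r) = 8279 m/s.
Escape speed v_esc = √(2μ/r) = √2 × v_c = 11710 m/s.
Δv = v_esc − v_c = 3429 m/s.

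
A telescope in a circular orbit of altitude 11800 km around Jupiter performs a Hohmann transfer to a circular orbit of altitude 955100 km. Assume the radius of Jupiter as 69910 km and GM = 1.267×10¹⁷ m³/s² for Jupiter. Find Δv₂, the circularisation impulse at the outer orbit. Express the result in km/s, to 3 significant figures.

Δv ≈ 6.85 km/s

r₁ = 69910 + 11800 = 81710 km = 8.1710×10⁷ m.
r₂ = 69910 + 955100 = 1025000 km = 1.0250×10⁹ m.
Transfer ellipse a_t = (r₁ + r₂)/2 = 5.534×10⁸ m.
At r₁: circular v_c1 = √(μ/r₁) = 39380 m/s; transfer-perijove v_p = √[μ(2/r₁ − 1/a_t)] = 53590 m/s.
At r₂: circular v_c2 = √(μ/r₂) = 11120 m/s; transfer-apojove v_a = √[μ(2/r₂ − 1/a_t)] = 4272 m/s.
Δv₂ = v_c2 − v_a = 6846 m/s.
= 6.846 km/s.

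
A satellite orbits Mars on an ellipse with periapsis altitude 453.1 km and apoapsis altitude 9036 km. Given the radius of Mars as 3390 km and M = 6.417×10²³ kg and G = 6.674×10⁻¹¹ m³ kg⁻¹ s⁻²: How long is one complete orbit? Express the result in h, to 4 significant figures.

μ = GM = 6.674×10⁻¹¹ × 6.417×10²³ = 4.283×10¹³ m³/s².
r_p = 3390 + 453.1 = 3843.1 km = 3.8431×10⁶ m.
r_a = 3390 + 9036 = 12426 km = 1.2426×10⁷ m.
Semi-major axis a = (r_p + r_a)/2 = (3843.1 + 12426)/2 = 8134.6 km = 8.135×10⁶ m.
By Kepler's third law T = 2π√(a³/μ) = 2π × 3.545×10³ = 2.228×10⁴ s.
= 6.188 h.

T ≈ 6.188 h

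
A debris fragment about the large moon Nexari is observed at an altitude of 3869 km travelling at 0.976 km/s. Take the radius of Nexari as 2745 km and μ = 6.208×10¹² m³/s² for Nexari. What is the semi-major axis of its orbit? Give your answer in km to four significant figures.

a ≈ 6714 km

r = 2745 + 3869 = 6614.0 km = 6.614×10⁶ m.
Vis-viva rearranged: 1/a = 2/r − v²/μ = 3.024×10⁻⁷ − 1.534×10⁻⁷ = 1.489×10⁻⁷ m⁻¹.
a = 6.714×10⁶ m = 6713.9 km.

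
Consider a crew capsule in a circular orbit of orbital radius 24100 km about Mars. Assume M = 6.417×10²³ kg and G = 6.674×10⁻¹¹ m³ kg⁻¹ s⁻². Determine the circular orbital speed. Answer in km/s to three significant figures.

μ = GM = 6.674×10⁻¹¹ × 6.417×10²³ = 4.283×10¹³ m³/s².
r = 24100 km = 2.410×10⁷ m.
For a circular orbit v = √(μ/r) = √(4.283×10¹³ / 2.410×10⁷) = √(1.777×10⁶) = 1333 m/s.
That is 1.333 km/s.

v ≈ 1.33 km/s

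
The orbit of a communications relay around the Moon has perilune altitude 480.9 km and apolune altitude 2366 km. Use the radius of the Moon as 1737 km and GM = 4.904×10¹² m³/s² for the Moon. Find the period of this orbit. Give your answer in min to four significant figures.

T ≈ 265.7 min

r_p = 1737 + 480.9 = 2217.9 km = 2.2179×10⁶ m.
r_a = 1737 + 2366 = 4103.0 km = 4.1030×10⁶ m.
Semi-major axis a = (r_p + r_a)/2 = (2217.9 + 4103.0)/2 = 3160.4 km = 3.160×10⁶ m.
By Kepler's third law T = 2π√(a³/μ) = 2π × 2.537×10³ = 1.594×10⁴ s.
= 265.7 min.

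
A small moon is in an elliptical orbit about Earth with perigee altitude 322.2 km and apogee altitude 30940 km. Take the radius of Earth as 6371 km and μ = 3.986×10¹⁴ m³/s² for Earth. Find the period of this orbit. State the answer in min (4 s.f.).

T ≈ 541.3 min

r_p = 6371 + 322.2 = 6693.2 km = 6.6932×10⁶ m.
r_a = 6371 + 30940 = 37311 km = 3.7311×10⁷ m.
Semi-major axis a = (r_p + r_a)/2 = (6693.2 + 37311)/2 = 22002 km = 2.200×10⁷ m.
By Kepler's third law T = 2π√(a³/μ) = 2π × 5.169×10³ = 3.248×10⁴ s.
= 541.3 min.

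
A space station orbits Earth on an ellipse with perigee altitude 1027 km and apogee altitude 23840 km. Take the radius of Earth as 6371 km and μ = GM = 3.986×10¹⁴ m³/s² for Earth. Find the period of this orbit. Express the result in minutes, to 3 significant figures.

r_p = 6371 + 1027 = 7398.0 km = 7.3980×10⁶ m.
r_a = 6371 + 23840 = 30211 km = 3.0211×10⁷ m.
Semi-major axis a = (r_p + r_a)/2 = (7398.0 + 30211)/2 = 18804 km = 1.880×10⁷ m.
By Kepler's third law T = 2π√(a³/μ) = 2π × 4.084×10³ = 2.566×10⁴ s.
= 427.7 minutes.

T ≈ 428 minutes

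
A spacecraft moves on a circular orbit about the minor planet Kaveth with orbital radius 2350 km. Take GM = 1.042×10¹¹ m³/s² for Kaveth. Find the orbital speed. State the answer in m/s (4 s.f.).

r = 2350 km = 2.350×10⁶ m.
For a circular orbit v = √(μ/r) = √(1.042×10¹¹ / 2.350×10⁶) = √(4.434×10⁴) = 210.6 m/s.

v ≈ 210.6 m/s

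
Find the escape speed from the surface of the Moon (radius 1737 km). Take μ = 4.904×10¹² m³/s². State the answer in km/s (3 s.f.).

r = R = 1.737×10⁶ m.
Escape speed v_esc = √(2μ/r) = √(2 × 4.904×10¹² / 1.737×10⁶) = √(5.647×10⁶) = 2376 m/s.
= 2.376 km/s.

v_esc ≈ 2.38 km/s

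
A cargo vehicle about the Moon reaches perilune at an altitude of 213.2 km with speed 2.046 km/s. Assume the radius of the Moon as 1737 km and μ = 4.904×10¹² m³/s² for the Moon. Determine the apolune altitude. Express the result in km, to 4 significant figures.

r_p = 1737 + 213.2 = 1950.2 km = 1.950×10⁶ m.
Specific energy ε = v²/2 − μ/r = -4.216×10⁵ J/kg, so a = −μ/(2ε) = 5.817×10⁶ m.
The apsides satisfy r_p + r_a = 2a, so the apolune radius is 2a − r_p = 9.683×10⁶ m = 9682.9 km.
Apolune altitude = 9682.9 − 1737 = 7945.9 km.

apolune altitude ≈ 7946 km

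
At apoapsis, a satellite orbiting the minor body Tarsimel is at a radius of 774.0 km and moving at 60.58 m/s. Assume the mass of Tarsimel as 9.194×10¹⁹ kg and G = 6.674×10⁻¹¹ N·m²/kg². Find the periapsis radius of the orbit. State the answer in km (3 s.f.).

μ = GM = 6.674×10⁻¹¹ × 9.194×10¹⁹ = 6.136×10⁹ m³/s².
r_a = 7.740×10⁵ m.
Specific energy ε = v²/2 − μ/r = -6.093×10³ J/kg, so a = −μ/(2ε) = 5.036×10⁵ m.
The apsides satisfy r_p + r_a = 2a, so the periapsis radius is 2a − r_a = 2.331×10⁵ m = 233.11 km.

periapsis radius ≈ 233 km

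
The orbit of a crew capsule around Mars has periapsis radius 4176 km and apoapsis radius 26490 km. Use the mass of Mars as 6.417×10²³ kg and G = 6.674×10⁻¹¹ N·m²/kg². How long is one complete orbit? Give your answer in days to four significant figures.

T ≈ 0.6672 days

μ = GM = 6.674×10⁻¹¹ × 6.417×10²³ = 4.283×10¹³ m³/s².
Semi-major axis a = (r_p + r_a)/2 = (4176.0 + 26490)/2 = 15333 km = 1.533×10⁷ m.
By Kepler's third law T = 2π√(a³/μ) = 2π × 9.174×10³ = 5.764×10⁴ s.
= 0.6672 days.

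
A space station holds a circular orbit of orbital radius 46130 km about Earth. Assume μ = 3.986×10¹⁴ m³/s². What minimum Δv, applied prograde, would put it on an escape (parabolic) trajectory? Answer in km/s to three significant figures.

r = 46130 km = 4.613×10⁷ m.
Circular speed v_c = √(μ/r) = 2940 m/s.
Escape speed v_esc = √(2μ/r) = √2 × v_c = 4157 m/s.
Δv = v_esc − v_c = 1218 m/s = 1.218 km/s.

Δv ≈ 1.22 km/s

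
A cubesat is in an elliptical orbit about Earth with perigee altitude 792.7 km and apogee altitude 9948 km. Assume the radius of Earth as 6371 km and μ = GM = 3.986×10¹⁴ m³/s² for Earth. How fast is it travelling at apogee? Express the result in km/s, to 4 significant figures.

v ≈ 3.860 km/s

r_p = 6371 + 792.7 = 7163.7 km = 7.1637×10⁶ m.
r_a = 6371 + 9948 = 16319 km = 1.6319×10⁷ m.
Semi-major axis a = (r_p + r_a)/2 = 11741 km = 1.174×10⁷ m.
Vis-viva: v² = μ(2/r − 1/a) = 3.986×10¹⁴ × (1.226×10⁻⁷ − 8.517×10⁻⁸) = 1.490×10⁷ m²/s².
v = 3860 m/s = 3.860 km/s.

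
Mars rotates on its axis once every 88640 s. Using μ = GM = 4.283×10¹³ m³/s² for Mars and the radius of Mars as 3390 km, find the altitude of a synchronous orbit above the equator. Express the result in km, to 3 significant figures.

A synchronous orbit has period T, so by Kepler's third law a = (μT²/4π²)^(1/3).
μT²/4π² = 4.283×10¹³ × (8.864×10⁴)² / 39.48 = 8.524×10²¹ m³.
a = 2.043×10⁷ m = 20428 km.
Altitude h = a − R = 20428 − 3390 = 17038 km.

h_sync ≈ 17000 km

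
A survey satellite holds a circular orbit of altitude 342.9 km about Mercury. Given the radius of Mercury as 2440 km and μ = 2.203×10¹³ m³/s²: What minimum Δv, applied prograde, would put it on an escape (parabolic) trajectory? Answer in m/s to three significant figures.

Δv ≈ 1170 m/s

r = 2440 + 342.9 = 2782.9 km = 2.7829×10⁶ m.
Circular speed v_c = √(μ/r) = 2814 m/s.
Escape speed v_esc = √(2μ/r) = √2 × v_c = 3979 m/s.
Δv = v_esc − v_c = 1165 m/s.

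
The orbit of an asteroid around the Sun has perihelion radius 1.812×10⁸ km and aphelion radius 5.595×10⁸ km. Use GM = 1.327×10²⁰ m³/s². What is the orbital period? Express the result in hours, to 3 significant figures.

T ≈ 34100 hours

Semi-major axis a = (r_p + r_a)/2 = (1.8120×10⁸ + 5.5950×10⁸)/2 = 3.7035×10⁸ km = 3.704×10¹¹ m.
By Kepler's third law T = 2π√(a³/μ) = 2π × 1.957×10⁷ = 1.229×10⁸ s.
= 34150 hours.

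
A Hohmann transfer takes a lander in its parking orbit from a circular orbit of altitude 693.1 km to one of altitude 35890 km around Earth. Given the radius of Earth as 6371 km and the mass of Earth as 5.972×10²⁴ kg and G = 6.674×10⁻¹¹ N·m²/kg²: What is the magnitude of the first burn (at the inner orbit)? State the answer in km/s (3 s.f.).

Δv ≈ 2.32 km/s

μ = GM = 6.674×10⁻¹¹ × 5.972×10²⁴ = 3.986×10¹⁴ m³/s².
r₁ = 6371 + 693.1 = 7064.1 km = 7.0641×10⁶ m.
r₂ = 6371 + 35890 = 42261 km = 4.2261×10⁷ m.
Transfer ellipse a_t = (r₁ + r₂)/2 = 2.466×10⁷ m.
At r₁: circular v_c1 = √(μ/r₁) = 7511 m/s; transfer-perigee v_p = √[μ(2/r₁ − 1/a_t)] = 9833 m/s.
Δv₁ = v_p − v_c1 = 2321 m/s.
= 2.321 km/s.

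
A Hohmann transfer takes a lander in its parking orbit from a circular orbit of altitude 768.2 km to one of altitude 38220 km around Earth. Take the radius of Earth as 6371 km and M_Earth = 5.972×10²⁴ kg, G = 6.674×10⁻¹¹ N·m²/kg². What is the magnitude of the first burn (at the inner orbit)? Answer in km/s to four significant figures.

Δv ≈ 2.339 km/s

μ = GM = 6.674×10⁻¹¹ × 5.972×10²⁴ = 3.986×10¹⁴ m³/s².
r₁ = 6371 + 768.2 = 7139.2 km = 7.1392×10⁶ m.
r₂ = 6371 + 38220 = 44591 km = 4.4591×10⁷ m.
Transfer ellipse a_t = (r₁ + r₂)/2 = 2.587×10⁷ m.
At r₁: circular v_c1 = √(μ/r₁) = 7472 m/s; transfer-perigee v_p = √[μ(2/r₁ − 1/a_t)] = 9811 m/s.
Δv₁ = v_p − v_c1 = 2339 m/s.
= 2.339 km/s.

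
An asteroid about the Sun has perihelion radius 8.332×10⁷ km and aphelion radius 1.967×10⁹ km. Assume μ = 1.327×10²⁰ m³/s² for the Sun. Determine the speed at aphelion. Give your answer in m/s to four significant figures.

Semi-major axis a = (r_p + r_a)/2 = 1.0252×10⁹ km = 1.025×10¹² m.
Vis-viva: v² = μ(2/r − 1/a) = 1.327×10²⁰ × (1.017×10⁻¹² − 9.755×10⁻¹³) = 5.483×10⁶ m²/s².
v = 2342 m/s.

v ≈ 2342 m/s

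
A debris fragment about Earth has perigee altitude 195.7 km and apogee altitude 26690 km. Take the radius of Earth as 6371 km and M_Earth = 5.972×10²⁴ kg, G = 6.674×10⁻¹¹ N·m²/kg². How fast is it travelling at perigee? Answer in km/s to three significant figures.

μ = GM = 6.674×10⁻¹¹ × 5.972×10²⁴ = 3.986×10¹⁴ m³/s².
r_p = 6371 + 195.7 = 6566.7 km = 6.5667×10⁶ m.
r_a = 6371 + 26690 = 33061 km = 3.3061×10⁷ m.
Semi-major axis a = (r_p + r_a)/2 = 19814 km = 1.981×10⁷ m.
Vis-viva: v² = μ(2/r − 1/a) = 3.986×10¹⁴ × (3.046×10⁻⁷ − 5.047×10⁻⁸) = 1.013×10⁸ m²/s².
v = 10060 m/s = 10.06 km/s.

v ≈ 10.1 km/s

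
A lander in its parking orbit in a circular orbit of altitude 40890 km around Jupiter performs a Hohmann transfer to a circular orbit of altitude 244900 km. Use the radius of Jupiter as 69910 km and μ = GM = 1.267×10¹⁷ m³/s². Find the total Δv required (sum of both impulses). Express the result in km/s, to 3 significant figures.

r₁ = 69910 + 40890 = 110800 km = 1.1080×10⁸ m.
r₂ = 69910 + 244900 = 314810 km = 3.1481×10⁸ m.
Transfer ellipse a_t = (r₁ + r₂)/2 = 2.128×10⁸ m.
At r₁: circular v_c1 = √(μ/r₁) = 33820 m/s; transfer-perijove v_p = √[μ(2/r₁ − 1/a_t)] = 41130 m/s.
Δv₁ = v_p − v_c1 = 7314 m/s.
At r₂: circular v_c2 = √(μ/r₂) = 20060 m/s; transfer-apojove v_a = √[μ(2/r₂ − 1/a_t)] = 14480 m/s.
Δv₂ = v_c2 − v_a = 5586 m/s.
Total Δv = Δv₁ + Δv₂ = 12900 m/s = 12.90 km/s.

Δv_total ≈ 12.9 km/s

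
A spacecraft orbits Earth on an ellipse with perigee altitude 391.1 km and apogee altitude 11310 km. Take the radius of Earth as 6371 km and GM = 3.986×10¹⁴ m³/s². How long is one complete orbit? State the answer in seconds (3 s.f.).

T ≈ 13400 seconds

r_p = 6371 + 391.1 = 6762.1 km = 6.7621×10⁶ m.
r_a = 6371 + 11310 = 17681 km = 1.7681×10⁷ m.
Semi-major axis a = (r_p + r_a)/2 = (6762.1 + 17681)/2 = 12222 km = 1.222×10⁷ m.
By Kepler's third law T = 2π√(a³/μ) = 2π × 2.140×10³ = 1.345×10⁴ s.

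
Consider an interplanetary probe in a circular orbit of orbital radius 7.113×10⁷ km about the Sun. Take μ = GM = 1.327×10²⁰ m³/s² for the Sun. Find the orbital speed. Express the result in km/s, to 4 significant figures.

v ≈ 43.19 km/s

r = 7.113×10⁷ km = 7.113×10¹⁰ m.
For a circular orbit v = √(μ/r) = √(1.327×10²⁰ / 7.113×10¹⁰) = √(1.866×10⁹) = 43190 m/s.
That is 43.19 km/s.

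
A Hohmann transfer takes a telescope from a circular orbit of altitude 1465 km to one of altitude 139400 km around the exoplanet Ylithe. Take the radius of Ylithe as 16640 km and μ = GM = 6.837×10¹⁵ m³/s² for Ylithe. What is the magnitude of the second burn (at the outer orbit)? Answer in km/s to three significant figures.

r₁ = 16640 + 1465 = 18105 km = 1.8105×10⁷ m.
r₂ = 16640 + 139400 = 156040 km = 1.5604×10⁸ m.
Transfer ellipse a_t = (r₁ + r₂)/2 = 8.707×10⁷ m.
At r₁: circular v_c1 = √(μ/r₁) = 19430 m/s; transfer-periapsis v_p = √[μ(2/r₁ − 1/a_t)] = 26010 m/s.
At r₂: circular v_c2 = √(μ/r₂) = 6619 m/s; transfer-apoapsis v_a = √[μ(2/r₂ − 1/a_t)] = 3018 m/s.
Δv₂ = v_c2 − v_a = 3601 m/s.
= 3.601 km/s.

Δv ≈ 3.60 km/s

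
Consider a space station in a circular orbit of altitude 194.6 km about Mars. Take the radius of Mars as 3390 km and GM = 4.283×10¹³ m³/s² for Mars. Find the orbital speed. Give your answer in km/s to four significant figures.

r = 3390 + 194.6 = 3584.6 km = 3.5846×10⁶ m.
For a circular orbit v = √(μ/r) = √(4.283×10¹³ / 3.585×10⁶) = √(1.195×10⁷) = 3457 m/s.
That is 3.457 km/s.

v ≈ 3.457 km/s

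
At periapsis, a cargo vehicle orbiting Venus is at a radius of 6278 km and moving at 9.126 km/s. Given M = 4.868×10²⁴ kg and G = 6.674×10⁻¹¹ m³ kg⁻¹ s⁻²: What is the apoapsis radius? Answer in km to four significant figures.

apoapsis radius ≈ 25860 km

μ = GM = 6.674×10⁻¹¹ × 4.868×10²⁴ = 3.249×10¹⁴ m³/s².
r_p = 6.278×10⁶ m.
Specific energy ε = v²/2 − μ/r = -1.011×10⁷ J/kg, so a = −μ/(2ε) = 1.607×10⁷ m.
The apsides satisfy r_p + r_a = 2a, so the apoapsis radius is 2a − r_p = 2.586×10⁷ m = 25862 km.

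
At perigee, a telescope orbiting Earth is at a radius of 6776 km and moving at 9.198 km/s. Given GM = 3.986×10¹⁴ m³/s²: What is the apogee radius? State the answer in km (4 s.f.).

apogee radius ≈ 17350 km

r_p = 6.776×10⁶ m.
Specific energy ε = v²/2 − μ/r = -1.652×10⁷ J/kg, so a = −μ/(2ε) = 1.206×10⁷ m.
The apsides satisfy r_p + r_a = 2a, so the apogee radius is 2a − r_p = 1.735×10⁷ m = 17347 km.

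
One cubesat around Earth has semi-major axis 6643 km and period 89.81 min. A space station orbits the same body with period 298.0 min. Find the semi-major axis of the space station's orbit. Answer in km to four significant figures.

Kepler's third law: a³ ∝ T², so a₂ = a₁ (T₂/T₁)^(2/3).
T₂/T₁ = 3.318, (T₂/T₁)^(2/3) = 2.225.
a₂ = 6643 × 2.225 = 14780 km.

a₂ ≈ 14780 km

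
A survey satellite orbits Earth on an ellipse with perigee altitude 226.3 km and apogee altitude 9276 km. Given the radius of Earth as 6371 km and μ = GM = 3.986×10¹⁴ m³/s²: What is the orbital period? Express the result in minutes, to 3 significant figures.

r_p = 6371 + 226.3 = 6597.3 km = 6.5973×10⁶ m.
r_a = 6371 + 9276 = 15647 km = 1.5647×10⁷ m.
Semi-major axis a = (r_p + r_a)/2 = (6597.3 + 15647)/2 = 11122 km = 1.112×10⁷ m.
By Kepler's third law T = 2π√(a³/μ) = 2π × 1.858×10³ = 1.167×10⁴ s.
= 194.6 minutes.

T ≈ 195 minutes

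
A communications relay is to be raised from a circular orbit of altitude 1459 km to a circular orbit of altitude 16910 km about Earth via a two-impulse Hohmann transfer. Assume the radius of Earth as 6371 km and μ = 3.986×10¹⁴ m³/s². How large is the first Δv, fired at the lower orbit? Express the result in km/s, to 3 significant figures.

Δv ≈ 1.59 km/s

r₁ = 6371 + 1459 = 7830.0 km = 7.8300×10⁶ m.
r₂ = 6371 + 16910 = 23281 km = 2.3281×10⁷ m.
Transfer ellipse a_t = (r₁ + r₂)/2 = 1.556×10⁷ m.
At r₁: circular v_c1 = √(μ/r₁) = 7135 m/s; transfer-perigee v_p = √[μ(2/r₁ − 1/a_t)] = 8729 m/s.
Δv₁ = v_p − v_c1 = 1594 m/s.
= 1.594 km/s.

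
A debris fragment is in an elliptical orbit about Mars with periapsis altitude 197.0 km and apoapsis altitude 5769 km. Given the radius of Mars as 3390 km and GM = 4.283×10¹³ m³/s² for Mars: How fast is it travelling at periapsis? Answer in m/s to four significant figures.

v ≈ 4142 m/s

r_p = 3390 + 197.0 = 3587.0 km = 3.5870×10⁶ m.
r_a = 3390 + 5769 = 9159.0 km = 9.1590×10⁶ m.
Semi-major axis a = (r_p + r_a)/2 = 6373.0 km = 6.373×10⁶ m.
Vis-viva: v² = μ(2/r − 1/a) = 4.283×10¹³ × (5.576×10⁻⁷ − 1.569×10⁻⁷) = 1.716×10⁷ m²/s².
v = 4142 m/s.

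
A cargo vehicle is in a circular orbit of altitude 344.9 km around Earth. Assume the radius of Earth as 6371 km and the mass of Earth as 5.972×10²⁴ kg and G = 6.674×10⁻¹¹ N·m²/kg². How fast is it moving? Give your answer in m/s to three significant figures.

μ = GM = 6.674×10⁻¹¹ × 5.972×10²⁴ = 3.986×10¹⁴ m³/s².
r = 6371 + 344.9 = 6715.9 km = 6.7159×10⁶ m.
For a circular orbit v = √(μ/r) = √(3.986×10¹⁴ / 6.716×10⁶) = √(5.935×10⁷) = 7704 m/s.

v ≈ 7700 m/s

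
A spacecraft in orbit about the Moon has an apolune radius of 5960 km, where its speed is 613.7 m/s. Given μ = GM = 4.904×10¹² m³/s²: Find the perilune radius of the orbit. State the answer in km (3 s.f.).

perilune radius ≈ 1770 km

r_a = 5.960×10⁶ m.
Specific energy ε = v²/2 − μ/r = -6.345×10⁵ J/kg, so a = −μ/(2ε) = 3.864×10⁶ m.
The apsides satisfy r_p + r_a = 2a, so the perilune radius is 2a − r_a = 1.769×10⁶ m = 1768.9 km.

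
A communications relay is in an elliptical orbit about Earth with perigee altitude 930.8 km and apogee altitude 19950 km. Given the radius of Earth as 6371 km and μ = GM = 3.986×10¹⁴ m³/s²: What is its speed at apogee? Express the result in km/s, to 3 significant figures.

r_p = 6371 + 930.8 = 7301.8 km = 7.3018×10⁶ m.
r_a = 6371 + 19950 = 26321 km = 2.6321×10⁷ m.
Semi-major axis a = (r_p + r_a)/2 = 16811 km = 1.681×10⁷ m.
Vis-viva: v² = μ(2/r − 1/a) = 3.986×10¹⁴ × (7.598×10⁻⁸ − 5.948×10⁻⁸) = 6.578×10⁶ m²/s².
v = 2565 m/s = 2.565 km/s.

v ≈ 2.56 km/s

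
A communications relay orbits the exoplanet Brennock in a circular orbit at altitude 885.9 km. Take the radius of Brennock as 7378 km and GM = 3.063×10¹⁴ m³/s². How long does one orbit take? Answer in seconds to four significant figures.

r = 7378 + 885.9 = 8263.9 km = 8.2639×10⁶ m.
Kepler's third law: T = 2π√(r³/μ) = 2π√((8.264×10⁶)³ / 3.063×10¹⁴).
r³/μ = 1.843×10⁶ s², so T = 2π × 1.357×10³ = 8.529×10³ s.

T ≈ 8529 seconds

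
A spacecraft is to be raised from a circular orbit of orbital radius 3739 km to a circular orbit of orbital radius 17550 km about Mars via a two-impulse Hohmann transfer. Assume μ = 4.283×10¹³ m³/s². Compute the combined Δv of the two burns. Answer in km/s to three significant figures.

Δv_total ≈ 1.60 km/s

r₁ = 3739 km = 3.739×10⁶ m.
r₂ = 17550 km = 1.755×10⁷ m.
Transfer ellipse a_t = (r₁ + r₂)/2 = 1.064×10⁷ m.
At r₁: circular v_c1 = √(μ/r₁) = 3385 m/s; transfer-periapsis v_p = √[μ(2/r₁ − 1/a_t)] = 4346 m/s.
Δv₁ = v_p − v_c1 = 961.3 m/s.
At r₂: circular v_c2 = √(μ/r₂) = 1562 m/s; transfer-apoapsis v_a = √[μ(2/r₂ − 1/a_t)] = 925.9 m/s.
Δv₂ = v_c2 − v_a = 636.3 m/s.
Total Δv = Δv₁ + Δv₂ = 1598 m/s = 1.598 km/s.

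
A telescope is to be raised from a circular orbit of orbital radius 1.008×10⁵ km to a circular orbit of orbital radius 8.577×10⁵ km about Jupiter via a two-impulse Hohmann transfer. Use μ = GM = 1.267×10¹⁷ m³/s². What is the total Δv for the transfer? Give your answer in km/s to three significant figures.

Δv_total ≈ 18.6 km/s

r₁ = 1.008×10⁵ km = 1.008×10⁸ m.
r₂ = 8.577×10⁵ km = 8.577×10⁸ m.
Transfer ellipse a_t = (r₁ + r₂)/2 = 4.792×10⁸ m.
At r₁: circular v_c1 = √(μ/r₁) = 35450 m/s; transfer-perijove v_p = √[μ(2/r₁ − 1/a_t)] = 47430 m/s.
Δv₁ = v_p − v_c1 = 11980 m/s.
At r₂: circular v_c2 = √(μ/r₂) = 12150 m/s; transfer-apojove v_a = √[μ(2/r₂ − 1/a_t)] = 5574 m/s.
Δv₂ = v_c2 − v_a = 6580 m/s.
Total Δv = Δv₁ + Δv₂ = 18560 m/s = 18.56 km/s.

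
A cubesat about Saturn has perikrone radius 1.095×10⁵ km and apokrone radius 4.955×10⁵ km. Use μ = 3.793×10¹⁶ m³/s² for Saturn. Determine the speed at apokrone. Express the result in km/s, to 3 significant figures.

Semi-major axis a = (r_p + r_a)/2 = 3.0250×10⁵ km = 3.025×10⁸ m.
Vis-viva: v² = μ(2/r − 1/a) = 3.793×10¹⁶ × (4.036×10⁻⁹ − 3.306×10⁻⁹) = 2.771×10⁷ m²/s².
v = 5264 m/s = 5.264 km/s.

v ≈ 5.26 km/s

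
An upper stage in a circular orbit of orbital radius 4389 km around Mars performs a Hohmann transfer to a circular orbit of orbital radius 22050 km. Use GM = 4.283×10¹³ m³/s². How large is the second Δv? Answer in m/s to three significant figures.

Δv ≈ 591 m/s

r₁ = 4389 km = 4.389×10⁶ m.
r₂ = 22050 km = 2.205×10⁷ m.
Transfer ellipse a_t = (r₁ + r₂)/2 = 1.322×10⁷ m.
At r₁: circular v_c1 = √(μ/r₁) = 3124 m/s; transfer-periapsis v_p = √[μ(2/r₁ − 1/a_t)] = 4034 m/s.
At r₂: circular v_c2 = √(μ/r₂) = 1394 m/s; transfer-apoapsis v_a = √[μ(2/r₂ − 1/a_t)] = 803.1 m/s.
Δv₂ = v_c2 − v_a = 590.6 m/s.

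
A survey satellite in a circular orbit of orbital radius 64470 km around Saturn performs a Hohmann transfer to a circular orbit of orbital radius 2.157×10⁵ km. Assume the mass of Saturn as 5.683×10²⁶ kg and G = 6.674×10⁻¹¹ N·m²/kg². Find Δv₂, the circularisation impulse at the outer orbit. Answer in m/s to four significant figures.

μ = GM = 6.674×10⁻¹¹ × 5.683×10²⁶ = 3.793×10¹⁶ m³/s².
r₁ = 64470 km = 6.447×10⁷ m.
r₂ = 2.157×10⁵ km = 2.157×10⁸ m.
Transfer ellipse a_t = (r₁ + r₂)/2 = 1.401×10⁸ m.
At r₁: circular v_c1 = √(μ/r₁) = 24260 m/s; transfer-perikrone v_p = √[μ(2/r₁ − 1/a_t)] = 30100 m/s.
At r₂: circular v_c2 = √(μ/r₂) = 13260 m/s; transfer-apokrone v_a = √[μ(2/r₂ − 1/a_t)] = 8996 m/s.
Δv₂ = v_c2 − v_a = 4265 m/s.

Δv ≈ 4265 m/s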